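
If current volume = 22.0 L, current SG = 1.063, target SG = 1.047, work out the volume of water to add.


V_water = V·((SG_curr − 1)/(SG_target − 1) − 1)
V_water = 22.0·((1.063 − 1)/(1.047 − 1) − 1)

7.4894 L


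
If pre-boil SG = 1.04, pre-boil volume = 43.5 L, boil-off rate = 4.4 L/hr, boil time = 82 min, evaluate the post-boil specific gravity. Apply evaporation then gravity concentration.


V_post = V_pre − rate·(t/60);  SG_post = 1 + (SG_pre−1)·V_pre/V_post
V_post = 43.5 − 4.4·(82/60) = 37.4867
SG_post = 1 + (1.04 − 1)·43.5/37.4867

1.0464


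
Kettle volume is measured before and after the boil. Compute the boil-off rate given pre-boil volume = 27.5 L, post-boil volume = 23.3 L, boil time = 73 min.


rate = (V_pre − V_post) / (t_min/60)
rate = (27.5 − 23.3) / (73/60)

3.4521 L/hr


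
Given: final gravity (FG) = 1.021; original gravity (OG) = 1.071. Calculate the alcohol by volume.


ABV = (OG − FG) · 131.25
ABV = (1.071 − 1.021) · 131.25

6.5625 % ABV


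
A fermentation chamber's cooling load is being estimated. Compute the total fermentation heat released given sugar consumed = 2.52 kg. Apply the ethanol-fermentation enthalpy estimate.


Q = m_sugar · 590 kJ/kg
Q = 2.52 · 590

1486.8000 kJ


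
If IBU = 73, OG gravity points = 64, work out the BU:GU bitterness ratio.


BU:GU = IBU / OG_points
BU:GU = 73 / 64

1.1406


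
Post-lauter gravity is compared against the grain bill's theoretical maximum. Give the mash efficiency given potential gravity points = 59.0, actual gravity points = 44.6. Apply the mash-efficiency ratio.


efficiency = actual / potential × 100
efficiency = 44.6 / 59.0 × 100

75.5932 %


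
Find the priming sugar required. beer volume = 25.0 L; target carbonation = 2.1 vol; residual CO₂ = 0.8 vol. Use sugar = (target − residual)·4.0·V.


sugar = (2.1 − 0.8)·4.0·25.0

130.0000 g


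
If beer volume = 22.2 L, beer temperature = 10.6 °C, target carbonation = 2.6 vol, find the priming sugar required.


residual = 14.695·(0.01821 + 0.09011·e^(−0.04·T));  sugar = (target − residual)·4.0·V
residual = 14.695·(0.01821 + 0.09011·e^(−0.04·10.6)) = 1.1342
sugar = (2.6 − 1.1342)·4.0·22.2

130.1664 g


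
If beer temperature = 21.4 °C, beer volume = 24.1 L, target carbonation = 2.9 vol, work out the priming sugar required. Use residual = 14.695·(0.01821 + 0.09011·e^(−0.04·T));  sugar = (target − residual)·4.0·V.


residual = 14.695·(0.01821 + 0.09011·e^(−0.04·21.4)) = 0.8302
sugar = (2.9 − 0.8302)·4.0·24.1

199.5308 g


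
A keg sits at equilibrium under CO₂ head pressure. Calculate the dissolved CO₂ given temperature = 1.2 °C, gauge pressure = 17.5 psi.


vols = (P + 14.695)·(0.01821 + 0.09011·e^(−0.04·T))
vols = (17.5 + 14.695)·(0.01821 + 0.09011·e^(−0.04·1.2))

3.3514 volumes


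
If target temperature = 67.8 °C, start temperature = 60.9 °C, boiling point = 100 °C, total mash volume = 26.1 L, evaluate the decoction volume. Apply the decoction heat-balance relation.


V_dec = V_total·(T_target − T_start)/(T_boil − T_start)
V_dec = 26.1·(67.8 − 60.9)/(100 − 60.9)

4.6059 L


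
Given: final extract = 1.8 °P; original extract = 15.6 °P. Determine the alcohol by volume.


SG = 259/(259 − P);  ABV = (OG − FG)·131.25
OG = 259/(259 − 15.6) = 1.0641
FG = 259/(259 − 1.8) = 1.0070
ABV = (1.0641 − 1.0070)·131.25

7.4935 % ABV


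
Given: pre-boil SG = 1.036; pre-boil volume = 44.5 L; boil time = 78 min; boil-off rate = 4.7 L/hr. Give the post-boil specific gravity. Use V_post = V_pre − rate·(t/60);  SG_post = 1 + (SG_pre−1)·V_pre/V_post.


V_post = 44.5 − 4.7·(78/60) = 38.3900
SG_post = 1 + (1.036 − 1)·44.5/38.3900

1.0417


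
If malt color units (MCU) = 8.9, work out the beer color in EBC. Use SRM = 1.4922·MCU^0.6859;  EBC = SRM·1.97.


SRM = 1.4922·8.9^0.6859 = 6.6836
EBC = 6.6836·1.97

13.1668 EBC


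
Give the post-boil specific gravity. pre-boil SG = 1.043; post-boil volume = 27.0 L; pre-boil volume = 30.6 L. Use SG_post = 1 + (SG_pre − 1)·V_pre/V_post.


pts_pre = (1.043 − 1)·1000 = 43.0000
pts_post = 43.0000·30.6/27.0 = 48.7333
SG_post = 1 + 48.7333/1000

1.0487


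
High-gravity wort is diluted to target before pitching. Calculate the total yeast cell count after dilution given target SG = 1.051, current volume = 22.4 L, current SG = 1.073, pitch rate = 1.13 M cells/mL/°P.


V_w = V·((SG_c−1)/(SG_t−1)−1);  °P = 259 − 259/SG_t;  cells = rate·(V+V_w)·°P
V_w = 22.4·((1.073−1)/(1.051−1)−1) = 9.6627
V_final = 22.4 + 9.6627 = 32.0627
°P = 259 − 259/1.051 = 12.5680
cells = 1.13·32.0627·12.5680

455.3511 billion cells


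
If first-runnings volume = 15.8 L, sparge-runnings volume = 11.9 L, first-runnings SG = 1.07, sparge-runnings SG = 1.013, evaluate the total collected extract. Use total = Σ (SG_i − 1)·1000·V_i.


first = (1.07 − 1)·1000·15.8 = 1106.0000
sparge = (1.013 − 1)·1000·11.9 = 154.7000
total = 1106.0000 + 154.7000

1260.7000 gravity·L


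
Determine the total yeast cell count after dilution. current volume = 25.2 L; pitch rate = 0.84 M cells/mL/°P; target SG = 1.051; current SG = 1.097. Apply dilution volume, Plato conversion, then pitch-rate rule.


V_w = V·((SG_c−1)/(SG_t−1)−1);  °P = 259 − 259/SG_t;  cells = rate·(V+V_w)·°P
V_w = 25.2·((1.097−1)/(1.051−1)−1) = 22.7294
V_final = 25.2 + 22.7294 = 47.9294
°P = 259 − 259/1.051 = 12.5680
cells = 0.84·47.9294·12.5680

505.9978 billion cells


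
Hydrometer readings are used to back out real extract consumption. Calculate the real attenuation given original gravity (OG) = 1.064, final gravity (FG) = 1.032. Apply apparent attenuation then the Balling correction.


AA = (OG−FG)/(OG−1)·100;  RA = AA·0.8192
AA = (1.064 − 1.032)/(1.064 − 1)·100 = 50.0000
RA = 50.0000·0.8192

40.9600 %


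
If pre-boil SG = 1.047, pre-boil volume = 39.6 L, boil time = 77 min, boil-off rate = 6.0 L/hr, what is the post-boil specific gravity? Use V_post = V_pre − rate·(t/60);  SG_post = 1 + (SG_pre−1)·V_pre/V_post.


V_post = 39.6 − 6.0·(77/60) = 31.9000
SG_post = 1 + (1.047 − 1)·39.6/31.9000

1.0583


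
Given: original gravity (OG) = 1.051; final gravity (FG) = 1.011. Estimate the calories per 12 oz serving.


ABW = (OG−FG)·131.25·0.79/FG;  °P = 259 − 259/SG (for OG→OE and FG→AE);  RE = 0.1808·OE + 0.8192·AE;  Cal = (6.9·ABW + 4·(RE−0.1))·FG·3.55
ABW = (1.051 − 1.011)·131.25·0.79/1.011 = 4.1024
OE = 259 − 259/1.051 = 12.5680 °P
AE = 259 − 259/1.011 = 2.8180 °P
RE = 0.1808·12.5680 + 0.8192·2.8180 = 4.5808 °P
Cal = (6.9·4.1024 + 4·(4.5808−0.1))·1.011·3.55

165.9204 kcal


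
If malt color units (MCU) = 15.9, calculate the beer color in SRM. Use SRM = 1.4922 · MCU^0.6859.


SRM = 1.4922 · 15.9^0.6859

9.9510 SRM


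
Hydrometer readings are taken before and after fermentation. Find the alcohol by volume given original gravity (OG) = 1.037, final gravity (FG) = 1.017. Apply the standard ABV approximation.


ABV = (OG − FG) · 131.25
ABV = (1.037 − 1.017) · 131.25

2.6250 % ABV


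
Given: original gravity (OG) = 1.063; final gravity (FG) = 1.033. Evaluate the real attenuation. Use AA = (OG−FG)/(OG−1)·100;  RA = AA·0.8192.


AA = (1.063 − 1.033)/(1.063 − 1)·100 = 47.6190
RA = 47.6190·0.8192

39.0095 %


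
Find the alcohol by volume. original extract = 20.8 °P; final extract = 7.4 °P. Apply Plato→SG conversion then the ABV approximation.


SG = 259/(259 − P);  ABV = (OG − FG)·131.25
OG = 259/(259 − 20.8) = 1.0873
FG = 259/(259 − 7.4) = 1.0294
ABV = (1.0873 − 1.0294)·131.25

7.6007 % ABV


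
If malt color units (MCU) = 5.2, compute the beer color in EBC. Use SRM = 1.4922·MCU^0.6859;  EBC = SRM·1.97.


SRM = 1.4922·5.2^0.6859 = 4.6231
EBC = 4.6231·1.97

9.1075 EBC


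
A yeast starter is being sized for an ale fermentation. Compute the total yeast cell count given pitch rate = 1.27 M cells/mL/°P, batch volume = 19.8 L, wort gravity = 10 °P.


cells (billions) = rate · V_L · °P
cells = 1.27 · 19.8 · 10

251.4600 billion cells


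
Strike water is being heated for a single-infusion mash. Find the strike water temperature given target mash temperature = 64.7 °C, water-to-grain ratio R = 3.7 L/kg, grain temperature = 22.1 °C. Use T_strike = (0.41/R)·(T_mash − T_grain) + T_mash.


T_strike = (0.41/3.7)·(64.7 − 22.1) + 64.7

69.4205 °C


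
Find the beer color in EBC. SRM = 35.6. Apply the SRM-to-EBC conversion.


EBC = SRM · 1.97
EBC = 35.6 · 1.97

70.1320 EBC


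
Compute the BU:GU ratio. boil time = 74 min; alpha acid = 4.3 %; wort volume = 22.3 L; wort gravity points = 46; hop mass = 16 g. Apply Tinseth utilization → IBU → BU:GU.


U = 1.65·0.000125^(GP/1000)·(1−e^(−0.04t))/4.15;  IBU = (α/100)·m·U·1000/V;  BU:GU = IBU/GP
U = 1.65·0.000125^(46/1000)·(1−e^(−0.04·74))/4.15 = 0.2493
IBU = (4.3/100)·16·0.2493·1000/22.3 = 7.6925
BU:GU = 7.6925/46

0.1672


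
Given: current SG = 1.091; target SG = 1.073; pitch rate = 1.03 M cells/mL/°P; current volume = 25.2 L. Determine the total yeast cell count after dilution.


V_w = V·((SG_c−1)/(SG_t−1)−1);  °P = 259 − 259/SG_t;  cells = rate·(V+V_w)·°P
V_w = 25.2·((1.091−1)/(1.073−1)−1) = 6.2137
V_final = 25.2 + 6.2137 = 31.4137
°P = 259 − 259/1.073 = 17.6207
cells = 1.03·31.4137·17.6207

570.1370 billion cells


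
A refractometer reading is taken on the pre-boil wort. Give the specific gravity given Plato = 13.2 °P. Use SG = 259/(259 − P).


SG = 259/(259 − 13.2)

1.0537


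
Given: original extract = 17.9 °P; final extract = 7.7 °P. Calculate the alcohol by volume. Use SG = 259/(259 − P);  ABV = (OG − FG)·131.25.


OG = 259/(259 − 17.9) = 1.0742
FG = 259/(259 − 7.7) = 1.0306
ABV = (1.0742 − 1.0306)·131.25

5.7228 % ABV


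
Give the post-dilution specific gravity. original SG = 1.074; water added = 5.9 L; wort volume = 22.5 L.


SG_new = 1 + (SG_old − 1)·V_old/(V_old + V_water)
pts = (1.074 − 1)·1000·22.5/(22.5 + 5.9) = 58.6268
SG_new = 1 + 58.6268/1000

1.0586


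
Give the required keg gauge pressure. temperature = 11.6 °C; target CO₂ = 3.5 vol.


psi = vols/(0.01821 + 0.09011·e^(−0.04·T)) − 14.695
psi = 3.5/(0.01821 + 0.09011·e^(−0.04·11.6)) − 14.695

32.0540 psi


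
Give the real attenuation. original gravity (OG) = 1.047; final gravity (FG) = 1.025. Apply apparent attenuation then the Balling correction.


AA = (OG−FG)/(OG−1)·100;  RA = AA·0.8192
AA = (1.047 − 1.025)/(1.047 − 1)·100 = 46.8085
RA = 46.8085·0.8192

38.3455 %


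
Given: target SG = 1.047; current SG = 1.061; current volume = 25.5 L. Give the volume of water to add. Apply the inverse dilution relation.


V_water = V·((SG_curr − 1)/(SG_target − 1) − 1)
V_water = 25.5·((1.061 − 1)/(1.047 − 1) − 1)

7.5957 L


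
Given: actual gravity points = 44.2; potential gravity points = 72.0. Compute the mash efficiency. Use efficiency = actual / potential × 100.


efficiency = 44.2 / 72.0 × 100

61.3889 %


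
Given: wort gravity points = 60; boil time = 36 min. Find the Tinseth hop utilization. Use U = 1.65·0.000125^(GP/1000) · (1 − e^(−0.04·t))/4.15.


bigness = 1.65·0.000125^(60/1000) = 0.9623
boil_factor = (1 − e^(−0.04·36))/4.15 = 0.1839
U = 0.9623 · 0.1839

0.1769


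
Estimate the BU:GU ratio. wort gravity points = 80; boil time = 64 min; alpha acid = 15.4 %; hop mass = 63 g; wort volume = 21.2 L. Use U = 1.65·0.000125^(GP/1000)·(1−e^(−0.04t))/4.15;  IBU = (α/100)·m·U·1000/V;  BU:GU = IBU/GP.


U = 1.65·0.000125^(80/1000)·(1−e^(−0.04·64))/4.15 = 0.1788
IBU = (15.4/100)·63·0.1788·1000/21.2 = 81.8036
BU:GU = 81.8036/80

1.0225


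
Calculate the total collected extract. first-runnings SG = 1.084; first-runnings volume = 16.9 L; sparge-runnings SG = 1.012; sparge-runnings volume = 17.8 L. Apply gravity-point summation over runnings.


total = Σ (SG_i − 1)·1000·V_i
first = (1.084 − 1)·1000·16.9 = 1419.6000
sparge = (1.012 − 1)·1000·17.8 = 213.6000
total = 1419.6000 + 213.6000

1633.2000 gravity·L


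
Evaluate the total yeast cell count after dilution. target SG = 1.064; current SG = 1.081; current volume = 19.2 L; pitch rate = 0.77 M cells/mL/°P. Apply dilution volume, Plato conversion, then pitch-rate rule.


V_w = V·((SG_c−1)/(SG_t−1)−1);  °P = 259 − 259/SG_t;  cells = rate·(V+V_w)·°P
V_w = 19.2·((1.081−1)/(1.064−1)−1) = 5.1000
V_final = 19.2 + 5.1000 = 24.3000
°P = 259 − 259/1.064 = 15.5789
cells = 0.77·24.3000·15.5789

291.4977 billion cells


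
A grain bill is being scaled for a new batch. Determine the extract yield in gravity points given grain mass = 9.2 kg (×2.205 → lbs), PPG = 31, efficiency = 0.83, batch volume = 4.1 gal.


points = lbs × PPG × eff / vol
lbs = 9.2 × 2.205 = 20.2860
points = 20.2860 × 31 × 0.83 / 4.1

127.3070 points


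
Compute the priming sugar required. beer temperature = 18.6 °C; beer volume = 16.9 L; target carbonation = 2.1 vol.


residual = 14.695·(0.01821 + 0.09011·e^(−0.04·T));  sugar = (target − residual)·4.0·V
residual = 14.695·(0.01821 + 0.09011·e^(−0.04·18.6)) = 0.8969
sugar = (2.1 − 0.8969)·4.0·16.9

81.3328 g


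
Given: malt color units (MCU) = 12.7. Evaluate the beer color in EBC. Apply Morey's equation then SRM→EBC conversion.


SRM = 1.4922·MCU^0.6859;  EBC = SRM·1.97
SRM = 1.4922·12.7^0.6859 = 8.5295
EBC = 8.5295·1.97

16.8032 EBC


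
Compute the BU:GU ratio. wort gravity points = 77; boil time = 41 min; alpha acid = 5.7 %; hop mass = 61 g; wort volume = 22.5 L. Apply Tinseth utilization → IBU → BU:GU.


U = 1.65·0.000125^(GP/1000)·(1−e^(−0.04t))/4.15;  IBU = (α/100)·m·U·1000/V;  BU:GU = IBU/GP
U = 1.65·0.000125^(77/1000)·(1−e^(−0.04·41))/4.15 = 0.1604
IBU = (5.7/100)·61·0.1604·1000/22.5 = 24.7894
BU:GU = 24.7894/77

0.3219


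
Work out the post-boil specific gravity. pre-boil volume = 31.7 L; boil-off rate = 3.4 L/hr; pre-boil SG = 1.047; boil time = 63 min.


V_post = V_pre − rate·(t/60);  SG_post = 1 + (SG_pre−1)·V_pre/V_post
V_post = 31.7 − 3.4·(63/60) = 28.1300
SG_post = 1 + (1.047 − 1)·31.7/28.1300

1.0530


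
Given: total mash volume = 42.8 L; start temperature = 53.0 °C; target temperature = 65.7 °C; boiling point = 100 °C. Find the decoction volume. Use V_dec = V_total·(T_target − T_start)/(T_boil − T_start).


V_dec = 42.8·(65.7 − 53.0)/(100 − 53.0)

11.5651 L


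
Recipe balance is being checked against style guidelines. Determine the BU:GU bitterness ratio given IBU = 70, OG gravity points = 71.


BU:GU = IBU / OG_points
BU:GU = 70 / 71

0.9859


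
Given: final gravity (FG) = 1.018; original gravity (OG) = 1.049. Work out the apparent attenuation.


AA = (OG − FG)/(OG − 1) · 100
AA = (1.049 − 1.018)/(1.049 − 1) · 100

63.2653 %


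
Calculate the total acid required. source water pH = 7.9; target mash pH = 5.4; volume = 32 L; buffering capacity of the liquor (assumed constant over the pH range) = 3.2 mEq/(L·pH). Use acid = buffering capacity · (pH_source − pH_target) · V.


acid = 3.2 · (7.9 − 5.4) · 32

256.0000 mEq


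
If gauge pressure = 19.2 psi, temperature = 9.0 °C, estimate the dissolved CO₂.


vols = (P + 14.695)·(0.01821 + 0.09011·e^(−0.04·T))
vols = (19.2 + 14.695)·(0.01821 + 0.09011·e^(−0.04·9.0))

2.7481 volumes


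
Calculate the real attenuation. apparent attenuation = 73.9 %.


RA = AA · 0.8192
RA = 73.9 · 0.8192

60.5389 %


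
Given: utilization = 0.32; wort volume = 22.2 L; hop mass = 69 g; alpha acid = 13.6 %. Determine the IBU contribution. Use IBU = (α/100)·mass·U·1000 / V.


IBU = (13.6/100)·69·0.32·1000 / 22.2

135.2649 IBU


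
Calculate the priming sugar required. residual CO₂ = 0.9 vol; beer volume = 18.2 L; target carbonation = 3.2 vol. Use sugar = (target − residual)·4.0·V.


sugar = (3.2 − 0.9)·4.0·18.2

167.4400 g


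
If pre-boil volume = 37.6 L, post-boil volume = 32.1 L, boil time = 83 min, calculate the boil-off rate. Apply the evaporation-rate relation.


rate = (V_pre − V_post) / (t_min/60)
rate = (37.6 − 32.1) / (83/60)

3.9759 L/hr


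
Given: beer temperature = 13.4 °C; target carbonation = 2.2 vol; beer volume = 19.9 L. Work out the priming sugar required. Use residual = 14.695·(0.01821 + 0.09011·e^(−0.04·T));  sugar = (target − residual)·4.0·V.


residual = 14.695·(0.01821 + 0.09011·e^(−0.04·13.4)) = 1.0423
sugar = (2.2 − 1.0423)·4.0·19.9

92.1494 g


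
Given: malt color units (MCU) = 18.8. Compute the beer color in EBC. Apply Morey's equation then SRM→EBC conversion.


SRM = 1.4922·MCU^0.6859;  EBC = SRM·1.97
SRM = 1.4922·18.8^0.6859 = 11.1628
EBC = 11.1628·1.97

21.9907 EBC


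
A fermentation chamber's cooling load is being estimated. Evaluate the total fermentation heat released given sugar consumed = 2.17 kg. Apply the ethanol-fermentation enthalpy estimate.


Q = m_sugar · 590 kJ/kg
Q = 2.17 · 590

1280.3000 kJ


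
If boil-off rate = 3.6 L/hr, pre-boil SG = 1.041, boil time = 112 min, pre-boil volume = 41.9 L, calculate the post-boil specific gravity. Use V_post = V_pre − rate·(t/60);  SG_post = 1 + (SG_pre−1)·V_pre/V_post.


V_post = 41.9 − 3.6·(112/60) = 35.1800
SG_post = 1 + (1.041 − 1)·41.9/35.1800

1.0488


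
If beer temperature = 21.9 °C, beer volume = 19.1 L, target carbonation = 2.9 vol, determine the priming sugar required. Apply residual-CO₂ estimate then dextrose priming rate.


residual = 14.695·(0.01821 + 0.09011·e^(−0.04·T));  sugar = (target − residual)·4.0·V
residual = 14.695·(0.01821 + 0.09011·e^(−0.04·21.9)) = 0.8190
sugar = (2.9 − 0.8190)·4.0·19.1

158.9854 g


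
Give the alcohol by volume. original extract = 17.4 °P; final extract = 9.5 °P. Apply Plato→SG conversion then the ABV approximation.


SG = 259/(259 − P);  ABV = (OG − FG)·131.25
OG = 259/(259 − 17.4) = 1.0720
FG = 259/(259 − 9.5) = 1.0381
ABV = (1.0720 − 1.0381)·131.25

4.4551 % ABV


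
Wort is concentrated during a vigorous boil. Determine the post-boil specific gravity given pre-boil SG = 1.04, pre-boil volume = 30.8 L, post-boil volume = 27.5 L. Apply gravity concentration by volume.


SG_post = 1 + (SG_pre − 1)·V_pre/V_post
pts_pre = (1.04 − 1)·1000 = 40.0000
pts_post = 40.0000·30.8/27.5 = 44.8000
SG_post = 1 + 44.8000/1000

1.0448


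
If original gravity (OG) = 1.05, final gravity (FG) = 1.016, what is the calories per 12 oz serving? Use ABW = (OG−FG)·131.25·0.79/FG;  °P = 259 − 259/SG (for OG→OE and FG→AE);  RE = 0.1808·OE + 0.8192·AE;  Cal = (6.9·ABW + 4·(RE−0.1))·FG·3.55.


ABW = (1.05 − 1.016)·131.25·0.79/1.016 = 3.4699
OE = 259 − 259/1.05 = 12.3333 °P
AE = 259 − 259/1.016 = 4.0787 °P
RE = 0.1808·12.3333 + 0.8192·4.0787 = 5.5712 °P
Cal = (6.9·3.4699 + 4·(5.5712−0.1))·1.016·3.55

165.2877 kcal


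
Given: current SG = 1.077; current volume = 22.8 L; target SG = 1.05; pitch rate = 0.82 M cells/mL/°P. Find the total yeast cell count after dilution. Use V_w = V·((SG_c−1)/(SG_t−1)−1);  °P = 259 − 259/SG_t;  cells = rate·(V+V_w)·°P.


V_w = 22.8·((1.077−1)/(1.05−1)−1) = 12.3120
V_final = 22.8 + 12.3120 = 35.1120
°P = 259 − 259/1.05 = 12.3333
cells = 0.82·35.1120·12.3333

355.0994 billion cells


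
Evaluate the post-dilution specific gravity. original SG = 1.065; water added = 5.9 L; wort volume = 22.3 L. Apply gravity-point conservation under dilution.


SG_new = 1 + (SG_old − 1)·V_old/(V_old + V_water)
pts = (1.065 − 1)·1000·22.3/(22.3 + 5.9) = 51.4007
SG_new = 1 + 51.4007/1000

1.0514


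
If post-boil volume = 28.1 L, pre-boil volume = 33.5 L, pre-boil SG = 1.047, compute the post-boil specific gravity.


SG_post = 1 + (SG_pre − 1)·V_pre/V_post
pts_pre = (1.047 − 1)·1000 = 47.0000
pts_post = 47.0000·33.5/28.1 = 56.0320
SG_post = 1 + 56.0320/1000

1.0560


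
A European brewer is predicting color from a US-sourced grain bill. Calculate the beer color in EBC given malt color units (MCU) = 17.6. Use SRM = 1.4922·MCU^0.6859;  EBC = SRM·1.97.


SRM = 1.4922·17.6^0.6859 = 10.6690
EBC = 10.6690·1.97

21.0180 EBC


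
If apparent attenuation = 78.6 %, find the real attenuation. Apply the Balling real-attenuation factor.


RA = AA · 0.8192
RA = 78.6 · 0.8192

64.3891 %


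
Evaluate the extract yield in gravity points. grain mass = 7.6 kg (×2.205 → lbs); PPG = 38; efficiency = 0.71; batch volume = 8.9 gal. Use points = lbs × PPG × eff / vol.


lbs = 7.6 × 2.205 = 16.7580
points = 16.7580 × 38 × 0.71 / 8.9

50.8012 points


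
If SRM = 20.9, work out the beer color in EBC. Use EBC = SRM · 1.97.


EBC = 20.9 · 1.97

41.1730 EBC


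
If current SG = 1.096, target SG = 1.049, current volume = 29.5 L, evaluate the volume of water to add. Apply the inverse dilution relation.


V_water = V·((SG_curr − 1)/(SG_target − 1) − 1)
V_water = 29.5·((1.096 − 1)/(1.049 − 1) − 1)

28.2959 L


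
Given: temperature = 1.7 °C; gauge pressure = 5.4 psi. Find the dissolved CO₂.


vols = (P + 14.695)·(0.01821 + 0.09011·e^(−0.04·T))
vols = (5.4 + 14.695)·(0.01821 + 0.09011·e^(−0.04·1.7))

2.0577 volumes


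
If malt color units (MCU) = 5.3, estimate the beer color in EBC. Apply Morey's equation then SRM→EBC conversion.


SRM = 1.4922·MCU^0.6859;  EBC = SRM·1.97
SRM = 1.4922·5.3^0.6859 = 4.6839
EBC = 4.6839·1.97

9.2273 EBC


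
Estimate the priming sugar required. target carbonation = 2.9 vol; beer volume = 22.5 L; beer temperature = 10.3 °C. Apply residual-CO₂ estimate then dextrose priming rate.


residual = 14.695·(0.01821 + 0.09011·e^(−0.04·T));  sugar = (target − residual)·4.0·V
residual = 14.695·(0.01821 + 0.09011·e^(−0.04·10.3)) = 1.1446
sugar = (2.9 − 1.1446)·4.0·22.5

157.9839 g


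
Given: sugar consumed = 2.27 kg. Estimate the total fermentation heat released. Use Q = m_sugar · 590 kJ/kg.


Q = 2.27 · 590

1339.3000 kJ


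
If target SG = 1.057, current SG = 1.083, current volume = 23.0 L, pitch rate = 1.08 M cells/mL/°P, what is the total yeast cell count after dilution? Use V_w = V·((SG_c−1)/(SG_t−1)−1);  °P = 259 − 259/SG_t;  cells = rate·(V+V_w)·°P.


V_w = 23.0·((1.083−1)/(1.057−1)−1) = 10.4912
V_final = 23.0 + 10.4912 = 33.4912
°P = 259 − 259/1.057 = 13.9669
cells = 1.08·33.4912·13.9669

505.1897 billion cells


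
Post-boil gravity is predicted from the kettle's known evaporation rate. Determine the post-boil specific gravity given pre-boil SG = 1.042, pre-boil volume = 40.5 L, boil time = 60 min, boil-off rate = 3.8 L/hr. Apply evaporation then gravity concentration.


V_post = V_pre − rate·(t/60);  SG_post = 1 + (SG_pre−1)·V_pre/V_post
V_post = 40.5 − 3.8·(60/60) = 36.7000
SG_post = 1 + (1.042 − 1)·40.5/36.7000

1.0463


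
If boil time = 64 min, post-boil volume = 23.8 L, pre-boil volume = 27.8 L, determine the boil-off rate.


rate = (V_pre − V_post) / (t_min/60)
rate = (27.8 − 23.8) / (64/60)

3.7500 L/hr


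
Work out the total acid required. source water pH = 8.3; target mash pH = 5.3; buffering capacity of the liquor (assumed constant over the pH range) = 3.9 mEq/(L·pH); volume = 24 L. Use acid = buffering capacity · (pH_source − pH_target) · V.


acid = 3.9 · (8.3 − 5.3) · 24

280.8000 mEq


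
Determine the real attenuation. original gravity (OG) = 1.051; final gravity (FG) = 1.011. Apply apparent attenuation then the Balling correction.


AA = (OG−FG)/(OG−1)·100;  RA = AA·0.8192
AA = (1.051 − 1.011)/(1.051 − 1)·100 = 78.4314
RA = 78.4314·0.8192

64.2510 %


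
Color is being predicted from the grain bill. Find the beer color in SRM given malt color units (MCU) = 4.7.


SRM = 1.4922 · MCU^0.6859
SRM = 1.4922 · 4.7^0.6859

4.3134 SRM


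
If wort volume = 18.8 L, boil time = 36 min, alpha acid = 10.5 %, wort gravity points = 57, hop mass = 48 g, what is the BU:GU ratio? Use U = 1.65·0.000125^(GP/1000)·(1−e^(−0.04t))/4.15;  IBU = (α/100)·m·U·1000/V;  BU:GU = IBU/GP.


U = 1.65·0.000125^(57/1000)·(1−e^(−0.04·36))/4.15 = 0.1818
IBU = (10.5/100)·48·0.1818·1000/18.8 = 48.7302
BU:GU = 48.7302/57

0.8549


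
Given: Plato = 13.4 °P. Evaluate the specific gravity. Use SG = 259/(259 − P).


SG = 259/(259 − 13.4)

1.0546


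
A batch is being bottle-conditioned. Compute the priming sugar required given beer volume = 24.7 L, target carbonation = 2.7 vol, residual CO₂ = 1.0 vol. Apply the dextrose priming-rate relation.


sugar = (target − residual)·4.0·V
sugar = (2.7 − 1.0)·4.0·24.7

167.9600 g


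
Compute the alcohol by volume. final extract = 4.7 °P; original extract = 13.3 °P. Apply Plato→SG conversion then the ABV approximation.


SG = 259/(259 − P);  ABV = (OG − FG)·131.25
OG = 259/(259 − 13.3) = 1.0541
FG = 259/(259 − 4.7) = 1.0185
ABV = (1.0541 − 1.0185)·131.25

4.6789 % ABV


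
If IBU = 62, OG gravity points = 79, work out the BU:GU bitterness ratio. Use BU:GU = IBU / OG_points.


BU:GU = 62 / 79

0.7848


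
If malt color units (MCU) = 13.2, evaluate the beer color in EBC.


SRM = 1.4922·MCU^0.6859;  EBC = SRM·1.97
SRM = 1.4922·13.2^0.6859 = 8.7585
EBC = 8.7585·1.97

17.2542 EBC


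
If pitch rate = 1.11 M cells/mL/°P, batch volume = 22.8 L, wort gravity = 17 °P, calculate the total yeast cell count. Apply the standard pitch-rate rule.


cells (billions) = rate · V_L · °P
cells = 1.11 · 22.8 · 17

430.2360 billion cells


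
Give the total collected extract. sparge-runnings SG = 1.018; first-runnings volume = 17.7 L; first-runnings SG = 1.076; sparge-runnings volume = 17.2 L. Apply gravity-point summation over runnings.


total = Σ (SG_i − 1)·1000·V_i
first = (1.076 − 1)·1000·17.7 = 1345.2000
sparge = (1.018 − 1)·1000·17.2 = 309.6000
total = 1345.2000 + 309.6000

1654.8000 gravity·L


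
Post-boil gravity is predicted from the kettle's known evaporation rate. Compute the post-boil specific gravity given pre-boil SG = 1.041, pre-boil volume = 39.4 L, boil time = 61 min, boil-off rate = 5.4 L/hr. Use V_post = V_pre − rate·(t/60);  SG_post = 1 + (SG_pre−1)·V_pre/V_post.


V_post = 39.4 − 5.4·(61/60) = 33.9100
SG_post = 1 + (1.041 − 1)·39.4/33.9100

1.0476


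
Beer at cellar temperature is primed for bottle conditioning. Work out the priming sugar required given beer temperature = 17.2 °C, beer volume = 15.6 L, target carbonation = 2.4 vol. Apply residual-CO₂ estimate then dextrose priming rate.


residual = 14.695·(0.01821 + 0.09011·e^(−0.04·T));  sugar = (target − residual)·4.0·V
residual = 14.695·(0.01821 + 0.09011·e^(−0.04·17.2)) = 0.9331
sugar = (2.4 − 0.9331)·4.0·15.6

91.5348 g


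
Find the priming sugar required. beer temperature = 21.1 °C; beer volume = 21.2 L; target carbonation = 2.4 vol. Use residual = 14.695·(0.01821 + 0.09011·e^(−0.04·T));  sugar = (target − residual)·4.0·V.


residual = 14.695·(0.01821 + 0.09011·e^(−0.04·21.1)) = 0.8370
sugar = (2.4 − 0.8370)·4.0·21.2

132.5449 g


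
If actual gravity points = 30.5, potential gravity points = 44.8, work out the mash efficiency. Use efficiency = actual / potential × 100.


efficiency = 30.5 / 44.8 × 100

68.0804 %


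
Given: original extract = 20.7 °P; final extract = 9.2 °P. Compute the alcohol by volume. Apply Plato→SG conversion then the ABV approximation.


SG = 259/(259 − P);  ABV = (OG − FG)·131.25
OG = 259/(259 − 20.7) = 1.0869
FG = 259/(259 − 9.2) = 1.0368
ABV = (1.0869 − 1.0368)·131.25

6.5672 % ABV


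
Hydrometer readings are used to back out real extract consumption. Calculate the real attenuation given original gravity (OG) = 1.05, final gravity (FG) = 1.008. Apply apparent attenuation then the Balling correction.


AA = (OG−FG)/(OG−1)·100;  RA = AA·0.8192
AA = (1.05 − 1.008)/(1.05 − 1)·100 = 84.0000
RA = 84.0000·0.8192

68.8128 %


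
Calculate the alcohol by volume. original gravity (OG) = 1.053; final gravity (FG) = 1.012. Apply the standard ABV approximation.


ABV = (OG − FG) · 131.25
ABV = (1.053 − 1.012) · 131.25

5.3812 % ABV


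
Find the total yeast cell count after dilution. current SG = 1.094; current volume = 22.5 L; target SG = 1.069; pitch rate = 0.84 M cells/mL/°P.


V_w = V·((SG_c−1)/(SG_t−1)−1);  °P = 259 − 259/SG_t;  cells = rate·(V+V_w)·°P
V_w = 22.5·((1.094−1)/(1.069−1)−1) = 8.1522
V_final = 22.5 + 8.1522 = 30.6522
°P = 259 − 259/1.069 = 16.7175
cells = 0.84·30.6522·16.7175

430.4391 billion cells


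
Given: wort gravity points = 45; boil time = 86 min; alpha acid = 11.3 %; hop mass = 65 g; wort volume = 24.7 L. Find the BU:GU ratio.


U = 1.65·0.000125^(GP/1000)·(1−e^(−0.04t))/4.15;  IBU = (α/100)·m·U·1000/V;  BU:GU = IBU/GP
U = 1.65·0.000125^(45/1000)·(1−e^(−0.04·86))/4.15 = 0.2568
IBU = (11.3/100)·65·0.2568·1000/24.7 = 76.3727
BU:GU = 76.3727/45

1.6972


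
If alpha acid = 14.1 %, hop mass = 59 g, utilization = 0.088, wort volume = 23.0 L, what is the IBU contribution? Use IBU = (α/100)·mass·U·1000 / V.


IBU = (14.1/100)·59·0.088·1000 / 23.0

31.8292 IBU


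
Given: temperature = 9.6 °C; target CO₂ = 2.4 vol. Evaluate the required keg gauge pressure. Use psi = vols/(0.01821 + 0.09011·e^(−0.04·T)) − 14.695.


psi = 2.4/(0.01821 + 0.09011·e^(−0.04·9.6)) − 14.695

15.4608 psi


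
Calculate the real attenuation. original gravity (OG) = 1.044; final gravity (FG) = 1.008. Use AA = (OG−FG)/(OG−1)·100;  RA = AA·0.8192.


AA = (1.044 − 1.008)/(1.044 − 1)·100 = 81.8182
RA = 81.8182·0.8192

67.0255 %


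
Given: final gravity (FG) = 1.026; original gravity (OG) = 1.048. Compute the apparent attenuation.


AA = (OG − FG)/(OG − 1) · 100
AA = (1.048 − 1.026)/(1.048 − 1) · 100

45.8333 %


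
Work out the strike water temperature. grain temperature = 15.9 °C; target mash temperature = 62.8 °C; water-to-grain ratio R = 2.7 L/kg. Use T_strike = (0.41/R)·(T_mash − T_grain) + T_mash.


T_strike = (0.41/2.7)·(62.8 − 15.9) + 62.8

69.9219 °C


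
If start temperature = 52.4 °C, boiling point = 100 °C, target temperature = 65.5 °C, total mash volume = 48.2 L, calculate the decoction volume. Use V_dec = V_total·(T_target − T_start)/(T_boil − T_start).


V_dec = 48.2·(65.5 − 52.4)/(100 − 52.4)

13.2651 L


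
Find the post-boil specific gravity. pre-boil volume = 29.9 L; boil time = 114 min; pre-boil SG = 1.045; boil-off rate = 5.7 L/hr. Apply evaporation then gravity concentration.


V_post = V_pre − rate·(t/60);  SG_post = 1 + (SG_pre−1)·V_pre/V_post
V_post = 29.9 − 5.7·(114/60) = 19.0700
SG_post = 1 + (1.045 − 1)·29.9/19.0700

1.0706


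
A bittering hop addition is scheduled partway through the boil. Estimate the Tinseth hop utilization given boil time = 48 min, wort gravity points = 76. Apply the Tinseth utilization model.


U = 1.65·0.000125^(GP/1000) · (1 − e^(−0.04·t))/4.15
bigness = 1.65·0.000125^(76/1000) = 0.8334
boil_factor = (1 − e^(−0.04·48))/4.15 = 0.2056
U = 0.8334 · 0.2056

0.1714


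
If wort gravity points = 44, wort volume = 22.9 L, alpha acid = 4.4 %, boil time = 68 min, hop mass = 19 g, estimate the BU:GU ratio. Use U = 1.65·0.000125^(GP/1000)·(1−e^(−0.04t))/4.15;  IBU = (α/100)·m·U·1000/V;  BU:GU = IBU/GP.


U = 1.65·0.000125^(44/1000)·(1−e^(−0.04·68))/4.15 = 0.2501
IBU = (4.4/100)·19·0.2501·1000/22.9 = 9.1301
BU:GU = 9.1301/44

0.2075


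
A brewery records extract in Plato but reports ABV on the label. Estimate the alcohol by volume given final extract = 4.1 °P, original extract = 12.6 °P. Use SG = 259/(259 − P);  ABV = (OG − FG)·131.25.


OG = 259/(259 − 12.6) = 1.0511
FG = 259/(259 − 4.1) = 1.0161
ABV = (1.0511 − 1.0161)·131.25

4.6005 % ABV


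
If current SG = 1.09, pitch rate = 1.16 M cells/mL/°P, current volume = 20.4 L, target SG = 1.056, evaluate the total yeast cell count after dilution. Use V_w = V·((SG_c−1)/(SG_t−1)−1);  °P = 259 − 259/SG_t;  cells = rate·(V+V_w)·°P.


V_w = 20.4·((1.09−1)/(1.056−1)−1) = 12.3857
V_final = 20.4 + 12.3857 = 32.7857
°P = 259 − 259/1.056 = 13.7348
cells = 1.16·32.7857·13.7348

522.3559 billion cells


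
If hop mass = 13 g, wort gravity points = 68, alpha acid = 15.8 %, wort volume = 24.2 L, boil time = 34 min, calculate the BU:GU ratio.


U = 1.65·0.000125^(GP/1000)·(1−e^(−0.04t))/4.15;  IBU = (α/100)·m·U·1000/V;  BU:GU = IBU/GP
U = 1.65·0.000125^(68/1000)·(1−e^(−0.04·34))/4.15 = 0.1604
IBU = (15.8/100)·13·0.1604·1000/24.2 = 13.6144
BU:GU = 13.6144/68

0.2002


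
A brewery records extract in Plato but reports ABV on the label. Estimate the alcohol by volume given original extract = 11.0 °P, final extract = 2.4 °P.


SG = 259/(259 − P);  ABV = (OG − FG)·131.25
OG = 259/(259 − 11.0) = 1.0444
FG = 259/(259 − 2.4) = 1.0094
ABV = (1.0444 − 1.0094)·131.25

4.5940 % ABV


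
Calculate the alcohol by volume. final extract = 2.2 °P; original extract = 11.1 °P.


SG = 259/(259 − P);  ABV = (OG − FG)·131.25
OG = 259/(259 − 11.1) = 1.0448
FG = 259/(259 − 2.2) = 1.0086
ABV = (1.0448 − 1.0086)·131.25

4.7524 % ABV


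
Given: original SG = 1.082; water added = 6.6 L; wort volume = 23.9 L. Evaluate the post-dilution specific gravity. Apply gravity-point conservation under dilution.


SG_new = 1 + (SG_old − 1)·V_old/(V_old + V_water)
pts = (1.082 − 1)·1000·23.9/(23.9 + 6.6) = 64.2557
SG_new = 1 + 64.2557/1000

1.0643


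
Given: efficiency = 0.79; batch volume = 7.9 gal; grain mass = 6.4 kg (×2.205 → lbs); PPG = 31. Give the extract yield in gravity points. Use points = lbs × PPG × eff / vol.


lbs = 6.4 × 2.205 = 14.1120
points = 14.1120 × 31 × 0.79 / 7.9

43.7472 points


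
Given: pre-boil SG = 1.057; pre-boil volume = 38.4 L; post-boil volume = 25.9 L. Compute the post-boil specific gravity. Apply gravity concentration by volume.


SG_post = 1 + (SG_pre − 1)·V_pre/V_post
pts_pre = (1.057 − 1)·1000 = 57.0000
pts_post = 57.0000·38.4/25.9 = 84.5097
SG_post = 1 + 84.5097/1000

1.0845


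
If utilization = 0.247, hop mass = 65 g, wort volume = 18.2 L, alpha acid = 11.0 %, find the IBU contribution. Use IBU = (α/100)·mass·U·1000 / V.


IBU = (11.0/100)·65·0.247·1000 / 18.2

97.0357 IBU


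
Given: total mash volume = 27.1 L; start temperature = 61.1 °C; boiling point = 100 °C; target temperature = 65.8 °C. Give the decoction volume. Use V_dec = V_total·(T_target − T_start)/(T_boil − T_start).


V_dec = 27.1·(65.8 − 61.1)/(100 − 61.1)

3.2743 L


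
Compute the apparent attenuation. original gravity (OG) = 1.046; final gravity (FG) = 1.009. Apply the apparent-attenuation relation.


AA = (OG − FG)/(OG − 1) · 100
AA = (1.046 − 1.009)/(1.046 − 1) · 100

80.4348 %


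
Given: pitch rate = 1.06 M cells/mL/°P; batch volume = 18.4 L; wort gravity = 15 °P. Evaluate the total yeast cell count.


cells (billions) = rate · V_L · °P
cells = 1.06 · 18.4 · 15

292.5600 billion cells


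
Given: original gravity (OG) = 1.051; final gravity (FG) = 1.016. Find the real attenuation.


AA = (OG−FG)/(OG−1)·100;  RA = AA·0.8192
AA = (1.051 − 1.016)/(1.051 − 1)·100 = 68.6275
RA = 68.6275·0.8192

56.2196 %


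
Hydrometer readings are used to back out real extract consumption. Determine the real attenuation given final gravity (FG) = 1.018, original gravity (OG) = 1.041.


AA = (OG−FG)/(OG−1)·100;  RA = AA·0.8192
AA = (1.041 − 1.018)/(1.041 − 1)·100 = 56.0976
RA = 56.0976·0.8192

45.9551 %


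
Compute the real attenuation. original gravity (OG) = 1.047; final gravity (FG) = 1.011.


AA = (OG−FG)/(OG−1)·100;  RA = AA·0.8192
AA = (1.047 − 1.011)/(1.047 − 1)·100 = 76.5957
RA = 76.5957·0.8192

62.7472 %


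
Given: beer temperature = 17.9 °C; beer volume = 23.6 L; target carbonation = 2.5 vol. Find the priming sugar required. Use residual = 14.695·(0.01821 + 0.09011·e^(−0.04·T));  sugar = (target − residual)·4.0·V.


residual = 14.695·(0.01821 + 0.09011·e^(−0.04·17.9)) = 0.9147
sugar = (2.5 − 0.9147)·4.0·23.6

149.6504 g


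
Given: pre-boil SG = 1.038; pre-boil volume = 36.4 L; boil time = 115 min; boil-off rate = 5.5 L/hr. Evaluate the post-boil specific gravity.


V_post = V_pre − rate·(t/60);  SG_post = 1 + (SG_pre−1)·V_pre/V_post
V_post = 36.4 − 5.5·(115/60) = 25.8583
SG_post = 1 + (1.038 − 1)·36.4/25.8583

1.0535


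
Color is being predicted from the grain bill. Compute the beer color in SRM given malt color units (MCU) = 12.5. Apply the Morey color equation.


SRM = 1.4922 · MCU^0.6859
SRM = 1.4922 · 12.5^0.6859

8.4372 SRM


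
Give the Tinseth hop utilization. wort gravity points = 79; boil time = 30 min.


U = 1.65·0.000125^(GP/1000) · (1 − e^(−0.04·t))/4.15
bigness = 1.65·0.000125^(79/1000) = 0.8112
boil_factor = (1 − e^(−0.04·30))/4.15 = 0.1684
U = 0.8112 · 0.1684

0.1366


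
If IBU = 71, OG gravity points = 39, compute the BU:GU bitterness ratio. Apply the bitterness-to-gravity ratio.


BU:GU = IBU / OG_points
BU:GU = 71 / 39

1.8205


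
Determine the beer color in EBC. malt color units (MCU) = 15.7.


SRM = 1.4922·MCU^0.6859;  EBC = SRM·1.97
SRM = 1.4922·15.7^0.6859 = 9.8649
EBC = 9.8649·1.97

19.4339 EBC


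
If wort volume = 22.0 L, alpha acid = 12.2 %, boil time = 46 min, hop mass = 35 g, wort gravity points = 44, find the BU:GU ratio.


U = 1.65·0.000125^(GP/1000)·(1−e^(−0.04t))/4.15;  IBU = (α/100)·m·U·1000/V;  BU:GU = IBU/GP
U = 1.65·0.000125^(44/1000)·(1−e^(−0.04·46))/4.15 = 0.2252
IBU = (12.2/100)·35·0.2252·1000/22.0 = 43.7115
BU:GU = 43.7115/44

0.9934


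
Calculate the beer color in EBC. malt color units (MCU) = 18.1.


SRM = 1.4922·MCU^0.6859;  EBC = SRM·1.97
SRM = 1.4922·18.1^0.6859 = 10.8760
EBC = 10.8760·1.97

21.4257 EBC


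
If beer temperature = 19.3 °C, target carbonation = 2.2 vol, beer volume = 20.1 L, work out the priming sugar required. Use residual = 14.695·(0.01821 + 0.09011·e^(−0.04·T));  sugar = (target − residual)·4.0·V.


residual = 14.695·(0.01821 + 0.09011·e^(−0.04·19.3)) = 0.8795
sugar = (2.2 − 0.8795)·4.0·20.1

106.1700 g


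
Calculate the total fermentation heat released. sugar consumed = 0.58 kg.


Q = m_sugar · 590 kJ/kg
Q = 0.58 · 590

342.2000 kJ


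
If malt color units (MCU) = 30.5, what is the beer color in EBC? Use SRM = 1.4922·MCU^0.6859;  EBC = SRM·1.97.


SRM = 1.4922·30.5^0.6859 = 15.5564
EBC = 15.5564·1.97

30.6461 EBC


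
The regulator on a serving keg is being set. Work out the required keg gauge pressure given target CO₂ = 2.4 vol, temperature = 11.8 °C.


psi = vols/(0.01821 + 0.09011·e^(−0.04·T)) − 14.695
psi = 2.4/(0.01821 + 0.09011·e^(−0.04·11.8)) − 14.695

17.5559 psi


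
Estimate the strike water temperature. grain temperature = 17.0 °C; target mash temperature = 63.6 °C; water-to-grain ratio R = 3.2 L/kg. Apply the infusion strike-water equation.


T_strike = (0.41/R)·(T_mash − T_grain) + T_mash
T_strike = (0.41/3.2)·(63.6 − 17.0) + 63.6

69.5706 °C
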